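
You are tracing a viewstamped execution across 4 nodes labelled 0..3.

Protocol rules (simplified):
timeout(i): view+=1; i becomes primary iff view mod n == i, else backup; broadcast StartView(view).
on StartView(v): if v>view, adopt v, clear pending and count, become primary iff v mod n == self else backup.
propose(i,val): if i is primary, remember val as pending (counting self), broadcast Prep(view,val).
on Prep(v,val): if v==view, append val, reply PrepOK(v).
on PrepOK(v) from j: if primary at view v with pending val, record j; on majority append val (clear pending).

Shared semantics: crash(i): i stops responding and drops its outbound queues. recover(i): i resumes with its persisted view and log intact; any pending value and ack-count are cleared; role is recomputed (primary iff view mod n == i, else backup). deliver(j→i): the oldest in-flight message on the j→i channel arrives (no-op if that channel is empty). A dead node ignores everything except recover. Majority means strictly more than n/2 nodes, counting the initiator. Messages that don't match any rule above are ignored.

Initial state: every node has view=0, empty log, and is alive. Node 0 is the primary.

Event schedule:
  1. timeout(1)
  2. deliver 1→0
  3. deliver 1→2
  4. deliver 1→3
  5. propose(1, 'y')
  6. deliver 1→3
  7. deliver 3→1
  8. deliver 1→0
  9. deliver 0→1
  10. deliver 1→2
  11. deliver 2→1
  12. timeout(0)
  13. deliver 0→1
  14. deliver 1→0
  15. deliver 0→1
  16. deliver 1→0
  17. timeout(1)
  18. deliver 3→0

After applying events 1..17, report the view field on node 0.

after 1 — timeout(1): n1:prim/v1/[-]
after 2 — deliver 1→0: n0:back/v1/[-]
after 3 — deliver 1→2: n2:back/v1/[-]
after 4 — deliver 1→3: n3:back/v1/[-]
after 5 — propose(1,'y'): ·
after 6 — deliver 1→3: n3:back/v1/[y]
after 7 — deliver 3→1: ·
after 8 — deliver 1→0: n0:back/v1/[y]
after 9 — deliver 0→1: n1:prim/v1/[y]
after 10 — deliver 1→2: n2:back/v1/[y]
after 11 — deliver 2→1: ·
after 12 — timeout(0): n0:back/v2/[y]
after 13 — deliver 0→1: n1:back/v2/[y]
after 14 — deliver 1→0: ·
after 15 — deliver 0→1: ·
after 16 — deliver 1→0: ·
after 17 — timeout(1): n1:back/v3/[y]

2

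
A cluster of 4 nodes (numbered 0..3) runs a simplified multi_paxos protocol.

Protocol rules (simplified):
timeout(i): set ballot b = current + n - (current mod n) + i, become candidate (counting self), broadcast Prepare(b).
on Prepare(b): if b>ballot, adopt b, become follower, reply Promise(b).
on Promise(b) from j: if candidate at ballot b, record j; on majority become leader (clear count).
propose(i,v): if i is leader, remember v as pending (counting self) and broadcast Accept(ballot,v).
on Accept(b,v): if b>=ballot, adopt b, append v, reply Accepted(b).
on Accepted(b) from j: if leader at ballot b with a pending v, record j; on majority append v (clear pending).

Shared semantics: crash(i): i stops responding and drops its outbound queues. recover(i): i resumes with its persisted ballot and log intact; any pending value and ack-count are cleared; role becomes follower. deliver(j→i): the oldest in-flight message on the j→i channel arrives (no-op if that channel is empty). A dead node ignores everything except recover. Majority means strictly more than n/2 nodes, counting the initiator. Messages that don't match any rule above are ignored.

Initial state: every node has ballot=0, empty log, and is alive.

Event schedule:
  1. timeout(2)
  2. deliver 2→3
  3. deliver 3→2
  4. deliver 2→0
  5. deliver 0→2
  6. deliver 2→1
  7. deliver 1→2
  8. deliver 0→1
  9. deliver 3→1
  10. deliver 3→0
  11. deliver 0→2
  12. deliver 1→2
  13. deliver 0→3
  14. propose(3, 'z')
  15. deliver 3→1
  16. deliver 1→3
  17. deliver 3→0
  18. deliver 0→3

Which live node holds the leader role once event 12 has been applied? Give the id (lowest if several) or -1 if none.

[1] timeout(2) → N2(cand b6 [-])
[2] deliver 2→3 → N3(foll b6 [-])
[3] deliver 3→2 → ∅
[4] deliver 2→0 → N0(foll b6 [-])
[5] deliver 0→2 → N2(lead b6 [-])
[6] deliver 2→1 → N1(foll b6 [-])
[7] deliver 1→2 → ∅
[8] deliver 0→1 → ∅
[9] deliver 3→1 → ∅
[10] deliver 3→0 → ∅
[11] deliver 0→2 → ∅
[12] deliver 1→2 → ∅

2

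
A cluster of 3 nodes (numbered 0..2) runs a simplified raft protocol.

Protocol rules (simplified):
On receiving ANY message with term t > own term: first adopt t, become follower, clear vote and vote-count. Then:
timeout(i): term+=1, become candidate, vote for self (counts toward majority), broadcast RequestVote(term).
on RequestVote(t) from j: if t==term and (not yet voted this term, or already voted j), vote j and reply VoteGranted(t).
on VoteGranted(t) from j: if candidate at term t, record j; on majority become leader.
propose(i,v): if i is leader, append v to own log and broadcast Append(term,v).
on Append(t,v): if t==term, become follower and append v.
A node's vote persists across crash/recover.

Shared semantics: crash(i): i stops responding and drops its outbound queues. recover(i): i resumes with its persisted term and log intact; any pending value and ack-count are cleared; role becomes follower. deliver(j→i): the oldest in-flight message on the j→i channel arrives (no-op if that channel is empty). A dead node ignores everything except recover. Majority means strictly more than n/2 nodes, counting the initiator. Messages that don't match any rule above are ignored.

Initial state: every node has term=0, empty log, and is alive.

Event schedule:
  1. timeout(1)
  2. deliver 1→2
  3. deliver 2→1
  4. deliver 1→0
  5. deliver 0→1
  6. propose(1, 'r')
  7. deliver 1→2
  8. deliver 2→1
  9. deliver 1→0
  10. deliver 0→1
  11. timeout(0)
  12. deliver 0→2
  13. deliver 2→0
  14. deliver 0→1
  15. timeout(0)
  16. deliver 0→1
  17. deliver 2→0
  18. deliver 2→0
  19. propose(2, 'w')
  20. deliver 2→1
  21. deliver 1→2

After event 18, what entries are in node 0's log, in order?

after 1 — timeout(1): n1:cand/t1/[-]
after 2 — deliver 1→2: n2:foll/t1/[-]
after 3 — deliver 2→1: n1:lead/t1/[-]
after 4 — deliver 1→0: n0:foll/t1/[-]
after 5 — deliver 0→1: ·
after 6 — propose(1,'r'): n1:lead/t1/[r]
after 7 — deliver 1→2: n2:foll/t1/[r]
after 8 — deliver 2→1: ·
after 9 — deliver 1→0: n0:foll/t1/[r]
after 10 — deliver 0→1: ·
after 11 — timeout(0): n0:cand/t2/[r]
after 12 — deliver 0→2: n2:foll/t2/[r]
after 13 — deliver 2→0: n0:lead/t2/[r]
after 14 — deliver 0→1: n1:foll/t2/[r]
after 15 — timeout(0): n0:cand/t3/[r]
after 16 — deliver 0→1: n1:foll/t3/[r]
after 17 — deliver 2→0: ·
after 18 — deliver 2→0: ·

r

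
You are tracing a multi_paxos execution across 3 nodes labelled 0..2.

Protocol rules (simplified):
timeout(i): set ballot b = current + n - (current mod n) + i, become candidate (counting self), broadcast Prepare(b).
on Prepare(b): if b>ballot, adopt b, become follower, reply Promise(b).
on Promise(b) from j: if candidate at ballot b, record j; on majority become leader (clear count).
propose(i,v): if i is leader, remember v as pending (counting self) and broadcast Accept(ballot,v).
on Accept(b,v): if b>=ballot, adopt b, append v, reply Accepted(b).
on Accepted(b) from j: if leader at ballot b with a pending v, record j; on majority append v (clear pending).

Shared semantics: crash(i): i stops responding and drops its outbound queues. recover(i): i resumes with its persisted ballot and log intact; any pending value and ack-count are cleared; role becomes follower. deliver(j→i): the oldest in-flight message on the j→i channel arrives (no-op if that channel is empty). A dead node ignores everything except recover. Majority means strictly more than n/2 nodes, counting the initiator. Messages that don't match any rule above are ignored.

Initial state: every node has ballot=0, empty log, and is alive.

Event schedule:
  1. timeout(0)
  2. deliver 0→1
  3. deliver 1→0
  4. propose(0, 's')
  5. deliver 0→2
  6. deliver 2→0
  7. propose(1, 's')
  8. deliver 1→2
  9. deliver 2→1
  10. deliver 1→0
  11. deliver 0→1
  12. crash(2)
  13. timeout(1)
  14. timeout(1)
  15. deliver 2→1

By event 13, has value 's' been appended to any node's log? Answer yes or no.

yes

after 1 — timeout(0): n0:cand/b3/[-]
after 2 — deliver 0→1: n1:foll/b3/[-]
after 3 — deliver 1→0: n0:lead/b3/[-]
after 4 — propose(0,'s'): ·
after 5 — deliver 0→2: n2:foll/b3/[-]
after 6 — deliver 2→0: ·
after 7 — propose(1,'s'): ·
after 8 — deliver 1→2: ·
after 9 — deliver 2→1: ·
after 10 — deliver 1→0: ·
after 11 — deliver 0→1: n1:foll/b3/[s]
after 12 — crash(2): n2:✗foll/b3/[-]
after 13 — timeout(1): n1:cand/b7/[s]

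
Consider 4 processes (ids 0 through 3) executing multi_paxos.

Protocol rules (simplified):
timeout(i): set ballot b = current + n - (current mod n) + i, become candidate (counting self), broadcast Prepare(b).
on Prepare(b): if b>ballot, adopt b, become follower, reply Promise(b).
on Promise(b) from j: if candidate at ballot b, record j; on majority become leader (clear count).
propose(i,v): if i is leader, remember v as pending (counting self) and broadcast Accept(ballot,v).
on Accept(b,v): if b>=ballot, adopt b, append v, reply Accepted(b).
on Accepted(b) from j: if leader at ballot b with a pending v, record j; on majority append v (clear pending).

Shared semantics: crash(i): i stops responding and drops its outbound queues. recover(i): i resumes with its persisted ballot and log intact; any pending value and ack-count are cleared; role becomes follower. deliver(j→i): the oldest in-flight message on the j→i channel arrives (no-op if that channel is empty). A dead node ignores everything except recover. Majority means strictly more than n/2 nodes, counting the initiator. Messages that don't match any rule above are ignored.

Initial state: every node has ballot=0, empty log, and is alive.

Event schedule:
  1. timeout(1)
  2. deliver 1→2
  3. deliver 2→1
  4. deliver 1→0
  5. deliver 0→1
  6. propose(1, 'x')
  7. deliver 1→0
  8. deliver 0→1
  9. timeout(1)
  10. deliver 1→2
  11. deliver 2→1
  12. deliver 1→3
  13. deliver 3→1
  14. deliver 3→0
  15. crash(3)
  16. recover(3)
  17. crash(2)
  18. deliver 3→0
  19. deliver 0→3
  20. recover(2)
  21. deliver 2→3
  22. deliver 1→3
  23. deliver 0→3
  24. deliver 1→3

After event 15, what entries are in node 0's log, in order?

e1 timeout(1): 1[cand,b=5,-]
e2 deliver 1→2: 2[foll,b=5,-]
e3 deliver 2→1: ·
e4 deliver 1→0: 0[foll,b=5,-]
e5 deliver 0→1: 1[lead,b=5,-]
e6 propose(1,'x'): ·
e7 deliver 1→0: 0[foll,b=5,x]
e8 deliver 0→1: ·
e9 timeout(1): 1[cand,b=9,-]
e10 deliver 1→2: 2[foll,b=5,x]
e11 deliver 2→1: ·
e12 deliver 1→3: 3[foll,b=5,-]
e13 deliver 3→1: ·
e14 deliver 3→0: ·
e15 crash(3): 3[✗foll,b=5,-]

x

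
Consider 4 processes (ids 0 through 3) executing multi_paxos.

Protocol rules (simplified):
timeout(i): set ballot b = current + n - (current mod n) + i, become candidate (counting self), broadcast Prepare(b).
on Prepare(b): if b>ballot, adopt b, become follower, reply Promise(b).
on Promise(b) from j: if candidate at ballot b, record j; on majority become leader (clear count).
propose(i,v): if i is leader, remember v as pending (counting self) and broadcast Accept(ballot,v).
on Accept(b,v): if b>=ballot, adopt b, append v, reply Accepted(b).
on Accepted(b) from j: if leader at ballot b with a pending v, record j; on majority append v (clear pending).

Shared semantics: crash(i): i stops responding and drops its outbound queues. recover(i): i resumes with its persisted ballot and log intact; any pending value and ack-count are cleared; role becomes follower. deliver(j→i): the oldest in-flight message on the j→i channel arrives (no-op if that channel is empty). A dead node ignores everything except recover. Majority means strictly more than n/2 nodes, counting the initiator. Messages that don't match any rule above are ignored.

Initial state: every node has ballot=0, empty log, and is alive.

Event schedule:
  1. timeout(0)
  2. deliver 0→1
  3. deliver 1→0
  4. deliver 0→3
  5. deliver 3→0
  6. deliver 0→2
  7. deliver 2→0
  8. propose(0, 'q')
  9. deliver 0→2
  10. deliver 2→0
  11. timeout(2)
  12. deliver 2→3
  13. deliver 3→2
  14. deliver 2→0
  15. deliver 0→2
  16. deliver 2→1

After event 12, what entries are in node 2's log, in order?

q

after 1 — timeout(0): n0:cand/b4/[-]
after 2 — deliver 0→1: n1:foll/b4/[-]
after 3 — deliver 1→0: ·
after 4 — deliver 0→3: n3:foll/b4/[-]
after 5 — deliver 3→0: n0:lead/b4/[-]
after 6 — deliver 0→2: n2:foll/b4/[-]
after 7 — deliver 2→0: ·
after 8 — propose(0,'q'): ·
after 9 — deliver 0→2: n2:foll/b4/[q]
after 10 — deliver 2→0: ·
after 11 — timeout(2): n2:cand/b10/[q]
after 12 — deliver 2→3: n3:foll/b10/[-]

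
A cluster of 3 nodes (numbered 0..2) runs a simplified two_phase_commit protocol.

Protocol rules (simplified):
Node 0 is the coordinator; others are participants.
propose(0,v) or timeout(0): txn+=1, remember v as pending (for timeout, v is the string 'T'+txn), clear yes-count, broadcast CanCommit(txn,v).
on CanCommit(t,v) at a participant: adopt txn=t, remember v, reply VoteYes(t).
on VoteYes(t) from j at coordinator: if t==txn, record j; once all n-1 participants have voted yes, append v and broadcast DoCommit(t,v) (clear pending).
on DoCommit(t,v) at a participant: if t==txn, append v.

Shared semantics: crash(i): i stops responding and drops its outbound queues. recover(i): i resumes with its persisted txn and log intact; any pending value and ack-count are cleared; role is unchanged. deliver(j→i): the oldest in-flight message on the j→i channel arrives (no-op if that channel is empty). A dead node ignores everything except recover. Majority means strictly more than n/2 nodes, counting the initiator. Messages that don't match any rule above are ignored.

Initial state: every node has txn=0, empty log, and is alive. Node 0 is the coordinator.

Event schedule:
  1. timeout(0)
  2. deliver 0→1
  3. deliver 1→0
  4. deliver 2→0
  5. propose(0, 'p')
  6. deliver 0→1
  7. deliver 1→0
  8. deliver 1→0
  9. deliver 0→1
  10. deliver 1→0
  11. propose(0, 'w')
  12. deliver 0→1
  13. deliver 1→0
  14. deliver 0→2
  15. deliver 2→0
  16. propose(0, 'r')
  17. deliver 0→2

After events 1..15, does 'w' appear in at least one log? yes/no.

no

after 1 — timeout(0): n0:coor/t1/[-]
after 2 — deliver 0→1: n1:part/t1/[-]
after 3 — deliver 1→0: ·
after 4 — deliver 2→0: ·
after 5 — propose(0,'p'): n0:coor/t2/[-]
after 6 — deliver 0→1: n1:part/t2/[-]
after 7 — deliver 1→0: ·
after 8 — deliver 1→0: ·
after 9 — deliver 0→1: ·
after 10 — deliver 1→0: ·
after 11 — propose(0,'w'): n0:coor/t3/[-]
after 12 — deliver 0→1: n1:part/t3/[-]
after 13 — deliver 1→0: ·
after 14 — deliver 0→2: n2:part/t1/[-]
after 15 — deliver 2→0: ·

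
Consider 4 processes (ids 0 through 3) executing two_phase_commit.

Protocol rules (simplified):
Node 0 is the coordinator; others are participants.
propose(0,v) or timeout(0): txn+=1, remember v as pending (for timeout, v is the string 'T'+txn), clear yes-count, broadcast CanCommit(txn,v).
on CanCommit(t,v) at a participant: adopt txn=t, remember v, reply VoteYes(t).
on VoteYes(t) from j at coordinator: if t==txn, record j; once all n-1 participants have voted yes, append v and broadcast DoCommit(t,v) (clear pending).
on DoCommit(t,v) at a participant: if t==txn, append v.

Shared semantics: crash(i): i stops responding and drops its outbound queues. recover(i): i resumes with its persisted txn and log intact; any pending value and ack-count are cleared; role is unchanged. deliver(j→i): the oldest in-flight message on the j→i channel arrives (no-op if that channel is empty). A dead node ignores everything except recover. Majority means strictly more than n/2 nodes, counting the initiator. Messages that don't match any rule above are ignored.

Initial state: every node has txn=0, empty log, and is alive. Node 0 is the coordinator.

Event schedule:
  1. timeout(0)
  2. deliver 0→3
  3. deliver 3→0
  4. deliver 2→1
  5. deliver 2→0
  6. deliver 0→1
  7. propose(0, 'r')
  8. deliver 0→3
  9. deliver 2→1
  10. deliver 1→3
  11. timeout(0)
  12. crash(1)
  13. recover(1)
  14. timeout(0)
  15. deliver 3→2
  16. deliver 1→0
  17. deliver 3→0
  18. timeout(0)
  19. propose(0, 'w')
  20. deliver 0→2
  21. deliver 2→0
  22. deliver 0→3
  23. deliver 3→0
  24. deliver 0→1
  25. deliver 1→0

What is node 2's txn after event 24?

step 1 timeout(0): 0={coor,t=1,log=-}
step 2 deliver 0→3: 3={part,t=1,log=-}
step 3 deliver 3→0: —
step 4 deliver 2→1: —
step 5 deliver 2→0: —
step 6 deliver 0→1: 1={part,t=1,log=-}
step 7 propose(0,'r'): 0={coor,t=2,log=-}
step 8 deliver 0→3: 3={part,t=2,log=-}
step 9 deliver 2→1: —
step 10 deliver 1→3: —
step 11 timeout(0): 0={coor,t=3,log=-}
step 12 crash(1): 1={✗part,t=1,log=-}
step 13 recover(1): 1={part,t=1,log=-}
step 14 timeout(0): 0={coor,t=4,log=-}
step 15 deliver 3→2: —
step 16 deliver 1→0: —
step 17 deliver 3→0: —
step 18 timeout(0): 0={coor,t=5,log=-}
step 19 propose(0,'w'): 0={coor,t=6,log=-}
step 20 deliver 0→2: 2={part,t=1,log=-}
step 21 deliver 2→0: —
step 22 deliver 0→3: 3={part,t=3,log=-}
step 23 deliver 3→0: —
step 24 deliver 0→1: 1={part,t=2,log=-}

1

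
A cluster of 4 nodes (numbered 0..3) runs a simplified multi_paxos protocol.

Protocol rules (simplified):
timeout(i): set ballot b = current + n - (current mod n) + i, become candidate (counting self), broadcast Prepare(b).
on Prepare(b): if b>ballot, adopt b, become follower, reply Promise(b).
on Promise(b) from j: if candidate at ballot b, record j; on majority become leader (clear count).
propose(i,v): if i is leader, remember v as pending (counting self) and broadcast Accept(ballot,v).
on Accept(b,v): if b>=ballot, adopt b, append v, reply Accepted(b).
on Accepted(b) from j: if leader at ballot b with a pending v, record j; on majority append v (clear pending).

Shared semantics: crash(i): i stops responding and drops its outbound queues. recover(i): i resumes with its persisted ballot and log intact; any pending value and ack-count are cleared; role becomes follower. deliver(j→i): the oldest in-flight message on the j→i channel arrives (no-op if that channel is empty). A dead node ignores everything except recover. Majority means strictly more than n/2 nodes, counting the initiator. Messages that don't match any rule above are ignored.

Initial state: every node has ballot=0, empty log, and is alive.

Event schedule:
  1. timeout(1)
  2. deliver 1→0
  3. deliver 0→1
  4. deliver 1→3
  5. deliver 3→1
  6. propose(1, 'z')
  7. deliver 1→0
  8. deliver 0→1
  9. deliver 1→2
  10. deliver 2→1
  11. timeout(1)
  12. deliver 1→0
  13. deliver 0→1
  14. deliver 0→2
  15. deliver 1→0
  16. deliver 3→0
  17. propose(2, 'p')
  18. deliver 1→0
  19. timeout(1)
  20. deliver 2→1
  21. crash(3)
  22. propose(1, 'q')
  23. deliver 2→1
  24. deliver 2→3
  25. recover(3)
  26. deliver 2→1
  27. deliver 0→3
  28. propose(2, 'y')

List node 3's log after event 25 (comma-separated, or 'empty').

empty

step 1 timeout(1): 1={cand,b=5,log=-}
step 2 deliver 1→0: 0={foll,b=5,log=-}
step 3 deliver 0→1: —
step 4 deliver 1→3: 3={foll,b=5,log=-}
step 5 deliver 3→1: 1={lead,b=5,log=-}
step 6 propose(1,'z'): —
step 7 deliver 1→0: 0={foll,b=5,log=z}
step 8 deliver 0→1: —
step 9 deliver 1→2: 2={foll,b=5,log=-}
step 10 deliver 2→1: —
step 11 timeout(1): 1={cand,b=9,log=-}
step 12 deliver 1→0: 0={foll,b=9,log=z}
step 13 deliver 0→1: —
step 14 deliver 0→2: —
step 15 deliver 1→0: —
step 16 deliver 3→0: —
step 17 propose(2,'p'): —
step 18 deliver 1→0: —
step 19 timeout(1): 1={cand,b=13,log=-}
step 20 deliver 2→1: —
step 21 crash(3): 3={✗foll,b=5,log=-}
step 22 propose(1,'q'): —
step 23 deliver 2→1: —
step 24 deliver 2→3: —
step 25 recover(3): 3={foll,b=5,log=-}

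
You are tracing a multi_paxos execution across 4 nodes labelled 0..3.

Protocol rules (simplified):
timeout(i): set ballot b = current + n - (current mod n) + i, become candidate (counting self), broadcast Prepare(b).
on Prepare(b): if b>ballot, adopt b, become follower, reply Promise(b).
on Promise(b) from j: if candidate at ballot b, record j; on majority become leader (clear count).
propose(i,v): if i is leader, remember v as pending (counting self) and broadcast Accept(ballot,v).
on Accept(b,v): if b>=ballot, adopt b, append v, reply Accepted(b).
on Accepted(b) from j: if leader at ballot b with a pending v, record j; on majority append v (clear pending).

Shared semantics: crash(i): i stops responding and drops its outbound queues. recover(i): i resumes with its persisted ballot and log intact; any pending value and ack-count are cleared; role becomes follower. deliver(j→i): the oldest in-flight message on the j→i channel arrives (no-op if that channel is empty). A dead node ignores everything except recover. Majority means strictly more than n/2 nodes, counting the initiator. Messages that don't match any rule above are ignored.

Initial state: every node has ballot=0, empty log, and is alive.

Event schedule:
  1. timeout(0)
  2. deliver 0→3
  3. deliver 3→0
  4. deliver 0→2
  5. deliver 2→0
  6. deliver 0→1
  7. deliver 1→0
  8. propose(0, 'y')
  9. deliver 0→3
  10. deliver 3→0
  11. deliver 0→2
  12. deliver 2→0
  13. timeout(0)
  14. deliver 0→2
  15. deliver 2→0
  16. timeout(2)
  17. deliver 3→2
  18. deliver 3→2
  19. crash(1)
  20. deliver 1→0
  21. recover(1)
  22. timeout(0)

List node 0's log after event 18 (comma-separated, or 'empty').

step 1 timeout(0): 0={cand,b=4,log=-}
step 2 deliver 0→3: 3={foll,b=4,log=-}
step 3 deliver 3→0: —
step 4 deliver 0→2: 2={foll,b=4,log=-}
step 5 deliver 2→0: 0={lead,b=4,log=-}
step 6 deliver 0→1: 1={foll,b=4,log=-}
step 7 deliver 1→0: —
step 8 propose(0,'y'): —
step 9 deliver 0→3: 3={foll,b=4,log=y}
step 10 deliver 3→0: —
step 11 deliver 0→2: 2={foll,b=4,log=y}
step 12 deliver 2→0: 0={lead,b=4,log=y}
step 13 timeout(0): 0={cand,b=8,log=y}
step 14 deliver 0→2: 2={foll,b=8,log=y}
step 15 deliver 2→0: —
step 16 timeout(2): 2={cand,b=14,log=y}
step 17 deliver 3→2: —
step 18 deliver 3→2: —

y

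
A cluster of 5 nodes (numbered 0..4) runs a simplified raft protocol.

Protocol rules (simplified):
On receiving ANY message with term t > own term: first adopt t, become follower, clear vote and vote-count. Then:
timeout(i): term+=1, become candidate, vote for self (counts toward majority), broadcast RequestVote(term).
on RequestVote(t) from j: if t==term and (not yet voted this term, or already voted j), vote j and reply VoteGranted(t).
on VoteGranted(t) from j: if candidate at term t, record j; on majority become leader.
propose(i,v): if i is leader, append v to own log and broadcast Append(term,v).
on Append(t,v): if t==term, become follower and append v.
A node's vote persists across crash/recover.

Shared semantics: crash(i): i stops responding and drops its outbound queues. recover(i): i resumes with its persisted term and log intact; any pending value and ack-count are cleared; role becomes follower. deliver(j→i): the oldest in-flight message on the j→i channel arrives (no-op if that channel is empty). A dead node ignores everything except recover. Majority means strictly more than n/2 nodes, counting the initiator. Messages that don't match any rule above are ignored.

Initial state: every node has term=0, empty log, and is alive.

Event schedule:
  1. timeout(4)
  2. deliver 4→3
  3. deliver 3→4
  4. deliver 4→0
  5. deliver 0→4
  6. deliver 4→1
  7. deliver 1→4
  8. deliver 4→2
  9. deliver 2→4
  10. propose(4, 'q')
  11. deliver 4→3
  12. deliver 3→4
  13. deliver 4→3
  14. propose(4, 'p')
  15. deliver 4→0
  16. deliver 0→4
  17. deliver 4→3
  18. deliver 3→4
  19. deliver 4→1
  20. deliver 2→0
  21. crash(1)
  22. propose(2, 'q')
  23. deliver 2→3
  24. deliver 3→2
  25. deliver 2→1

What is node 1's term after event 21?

1

1. timeout(4):  <4:cand t1 ->
2. deliver 4→3:  <3:foll t1 ->
3. deliver 3→4:  nop
4. deliver 4→0:  <0:foll t1 ->
5. deliver 0→4:  <4:lead t1 ->
6. deliver 4→1:  <1:foll t1 ->
7. deliver 1→4:  nop
8. deliver 4→2:  <2:foll t1 ->
9. deliver 2→4:  nop
10. propose(4,'q'):  <4:lead t1 q>
11. deliver 4→3:  <3:foll t1 q>
12. deliver 3→4:  nop
13. deliver 4→3:  nop
14. propose(4,'p'):  <4:lead t1 q,p>
15. deliver 4→0:  <0:foll t1 q>
16. deliver 0→4:  nop
17. deliver 4→3:  <3:foll t1 q,p>
18. deliver 3→4:  nop
19. deliver 4→1:  <1:foll t1 q>
20. deliver 2→0:  nop
21. crash(1):  <1:✗foll t1 q>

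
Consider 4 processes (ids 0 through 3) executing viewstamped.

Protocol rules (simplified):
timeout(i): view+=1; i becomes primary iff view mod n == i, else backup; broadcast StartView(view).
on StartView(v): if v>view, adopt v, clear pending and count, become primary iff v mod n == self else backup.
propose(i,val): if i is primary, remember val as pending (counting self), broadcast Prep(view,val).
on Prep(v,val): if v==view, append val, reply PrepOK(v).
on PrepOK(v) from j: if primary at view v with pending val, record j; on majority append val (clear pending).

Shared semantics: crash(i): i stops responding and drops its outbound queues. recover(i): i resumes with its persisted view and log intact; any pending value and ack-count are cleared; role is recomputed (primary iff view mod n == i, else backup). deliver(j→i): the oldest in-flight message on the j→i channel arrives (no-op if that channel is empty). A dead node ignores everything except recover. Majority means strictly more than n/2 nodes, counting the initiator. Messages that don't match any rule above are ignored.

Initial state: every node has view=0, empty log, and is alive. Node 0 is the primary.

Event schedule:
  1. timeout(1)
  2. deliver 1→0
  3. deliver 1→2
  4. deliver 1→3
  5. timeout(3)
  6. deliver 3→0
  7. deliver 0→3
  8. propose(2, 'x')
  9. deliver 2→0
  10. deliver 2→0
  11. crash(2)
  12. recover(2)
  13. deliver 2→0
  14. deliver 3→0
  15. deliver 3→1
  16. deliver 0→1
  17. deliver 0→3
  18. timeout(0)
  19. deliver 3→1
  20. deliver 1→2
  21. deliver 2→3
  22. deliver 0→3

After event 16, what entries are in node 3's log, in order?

after 1 — timeout(1): n1:prim/v1/[-]
after 2 — deliver 1→0: n0:back/v1/[-]
after 3 — deliver 1→2: n2:back/v1/[-]
after 4 — deliver 1→3: n3:back/v1/[-]
after 5 — timeout(3): n3:back/v2/[-]
after 6 — deliver 3→0: n0:back/v2/[-]
after 7 — deliver 0→3: ·
after 8 — propose(2,'x'): ·
after 9 — deliver 2→0: ·
after 10 — deliver 2→0: ·
after 11 — crash(2): n2:✗back/v1/[-]
after 12 — recover(2): n2:back/v1/[-]
after 13 — deliver 2→0: ·
after 14 — deliver 3→0: ·
after 15 — deliver 3→1: n1:back/v2/[-]
after 16 — deliver 0→1: ·

empty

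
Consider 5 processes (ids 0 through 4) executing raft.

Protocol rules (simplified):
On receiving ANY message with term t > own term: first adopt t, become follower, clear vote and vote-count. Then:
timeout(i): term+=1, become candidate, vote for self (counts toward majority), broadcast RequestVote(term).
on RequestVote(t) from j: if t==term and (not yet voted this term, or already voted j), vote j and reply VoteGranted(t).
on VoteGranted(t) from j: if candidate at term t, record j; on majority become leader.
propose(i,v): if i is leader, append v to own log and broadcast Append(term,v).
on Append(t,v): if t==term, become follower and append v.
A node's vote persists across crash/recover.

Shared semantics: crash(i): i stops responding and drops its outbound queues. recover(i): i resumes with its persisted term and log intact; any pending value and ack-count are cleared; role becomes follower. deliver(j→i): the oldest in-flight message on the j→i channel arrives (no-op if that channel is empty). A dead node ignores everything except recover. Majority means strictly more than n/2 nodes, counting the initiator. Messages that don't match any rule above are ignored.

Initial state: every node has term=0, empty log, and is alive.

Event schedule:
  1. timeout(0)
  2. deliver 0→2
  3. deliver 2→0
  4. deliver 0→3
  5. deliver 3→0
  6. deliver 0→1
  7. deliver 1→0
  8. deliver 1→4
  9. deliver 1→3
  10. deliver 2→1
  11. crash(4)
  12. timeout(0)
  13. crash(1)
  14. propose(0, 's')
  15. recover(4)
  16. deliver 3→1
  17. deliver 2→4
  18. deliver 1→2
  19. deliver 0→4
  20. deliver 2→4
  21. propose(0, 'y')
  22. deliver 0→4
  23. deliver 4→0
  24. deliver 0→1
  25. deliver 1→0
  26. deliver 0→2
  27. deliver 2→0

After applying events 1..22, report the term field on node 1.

1. timeout(0):  <0:cand t1 ->
2. deliver 0→2:  <2:foll t1 ->
3. deliver 2→0:  nop
4. deliver 0→3:  <3:foll t1 ->
5. deliver 3→0:  <0:lead t1 ->
6. deliver 0→1:  <1:foll t1 ->
7. deliver 1→0:  nop
8. deliver 1→4:  nop
9. deliver 1→3:  nop
10. deliver 2→1:  nop
11. crash(4):  <4:✗foll t0 ->
12. timeout(0):  <0:cand t2 ->
13. crash(1):  <1:✗foll t1 ->
14. propose(0,'s'):  nop
15. recover(4):  <4:foll t0 ->
16. deliver 3→1:  nop
17. deliver 2→4:  nop
18. deliver 1→2:  nop
19. deliver 0→4:  <4:foll t1 ->
20. deliver 2→4:  nop
21. propose(0,'y'):  nop
22. deliver 0→4:  <4:foll t2 ->

1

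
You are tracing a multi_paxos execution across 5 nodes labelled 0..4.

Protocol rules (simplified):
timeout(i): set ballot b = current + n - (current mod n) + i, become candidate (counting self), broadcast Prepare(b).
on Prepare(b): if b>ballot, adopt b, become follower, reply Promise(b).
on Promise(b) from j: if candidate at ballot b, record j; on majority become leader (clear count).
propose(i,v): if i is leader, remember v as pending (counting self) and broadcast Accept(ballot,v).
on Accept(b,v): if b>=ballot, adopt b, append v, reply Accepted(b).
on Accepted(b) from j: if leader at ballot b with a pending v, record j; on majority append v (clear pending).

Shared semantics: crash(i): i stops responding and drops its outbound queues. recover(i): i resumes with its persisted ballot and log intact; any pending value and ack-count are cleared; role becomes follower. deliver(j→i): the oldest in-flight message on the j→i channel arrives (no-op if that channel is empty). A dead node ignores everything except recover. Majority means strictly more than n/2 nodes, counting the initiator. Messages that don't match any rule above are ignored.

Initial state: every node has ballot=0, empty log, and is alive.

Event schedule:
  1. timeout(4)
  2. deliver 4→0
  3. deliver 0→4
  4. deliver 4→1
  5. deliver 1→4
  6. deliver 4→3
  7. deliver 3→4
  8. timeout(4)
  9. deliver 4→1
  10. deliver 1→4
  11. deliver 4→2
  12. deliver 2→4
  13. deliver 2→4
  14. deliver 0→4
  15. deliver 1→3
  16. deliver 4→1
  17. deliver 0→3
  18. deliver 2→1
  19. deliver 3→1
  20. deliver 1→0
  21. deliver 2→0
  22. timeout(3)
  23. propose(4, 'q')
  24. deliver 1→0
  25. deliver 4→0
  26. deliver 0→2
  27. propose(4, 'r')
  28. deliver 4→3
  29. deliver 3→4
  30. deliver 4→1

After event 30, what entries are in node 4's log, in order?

empty

e1 timeout(4): 4[cand,b=9,-]
e2 deliver 4→0: 0[foll,b=9,-]
e3 deliver 0→4: ·
e4 deliver 4→1: 1[foll,b=9,-]
e5 deliver 1→4: 4[lead,b=9,-]
e6 deliver 4→3: 3[foll,b=9,-]
e7 deliver 3→4: ·
e8 timeout(4): 4[cand,b=14,-]
e9 deliver 4→1: 1[foll,b=14,-]
e10 deliver 1→4: ·
e11 deliver 4→2: 2[foll,b=9,-]
e12 deliver 2→4: ·
e13 deliver 2→4: ·
e14 deliver 0→4: ·
e15 deliver 1→3: ·
e16 deliver 4→1: ·
e17 deliver 0→3: ·
e18 deliver 2→1: ·
e19 deliver 3→1: ·
e20 deliver 1→0: ·
e21 deliver 2→0: ·
e22 timeout(3): 3[cand,b=13,-]
e23 propose(4,'q'): ·
e24 deliver 1→0: ·
e25 deliver 4→0: 0[foll,b=14,-]
e26 deliver 0→2: ·
e27 propose(4,'r'): ·
e28 deliver 4→3: 3[foll,b=14,-]
e29 deliver 3→4: ·
e30 deliver 4→1: ·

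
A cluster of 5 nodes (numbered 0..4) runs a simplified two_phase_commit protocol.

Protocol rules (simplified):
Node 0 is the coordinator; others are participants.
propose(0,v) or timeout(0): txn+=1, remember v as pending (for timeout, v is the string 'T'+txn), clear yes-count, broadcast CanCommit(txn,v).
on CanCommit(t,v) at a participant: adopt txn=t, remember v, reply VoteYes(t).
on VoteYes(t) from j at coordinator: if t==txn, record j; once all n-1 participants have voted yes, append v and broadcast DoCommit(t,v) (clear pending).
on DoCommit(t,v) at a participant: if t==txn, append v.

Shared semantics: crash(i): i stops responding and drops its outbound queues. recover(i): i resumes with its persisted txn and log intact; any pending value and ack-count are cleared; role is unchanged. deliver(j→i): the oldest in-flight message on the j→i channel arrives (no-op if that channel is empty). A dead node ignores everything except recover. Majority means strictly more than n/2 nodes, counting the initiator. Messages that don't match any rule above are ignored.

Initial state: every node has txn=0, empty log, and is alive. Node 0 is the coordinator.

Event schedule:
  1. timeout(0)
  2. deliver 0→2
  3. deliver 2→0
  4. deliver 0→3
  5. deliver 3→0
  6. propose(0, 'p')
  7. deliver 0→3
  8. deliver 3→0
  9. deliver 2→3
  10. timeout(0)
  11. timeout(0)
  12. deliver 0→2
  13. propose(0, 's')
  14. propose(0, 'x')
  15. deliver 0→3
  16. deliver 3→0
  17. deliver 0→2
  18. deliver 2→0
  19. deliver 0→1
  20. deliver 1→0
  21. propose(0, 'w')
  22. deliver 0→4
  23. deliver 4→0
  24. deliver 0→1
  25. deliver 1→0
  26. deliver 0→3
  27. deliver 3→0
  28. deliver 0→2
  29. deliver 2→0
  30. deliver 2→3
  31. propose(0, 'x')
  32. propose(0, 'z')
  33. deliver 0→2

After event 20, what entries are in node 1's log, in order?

[1] timeout(0) → N0(coor t1 [-])
[2] deliver 0→2 → N2(part t1 [-])
[3] deliver 2→0 → ∅
[4] deliver 0→3 → N3(part t1 [-])
[5] deliver 3→0 → ∅
[6] propose(0,'p') → N0(coor t2 [-])
[7] deliver 0→3 → N3(part t2 [-])
[8] deliver 3→0 → ∅
[9] deliver 2→3 → ∅
[10] timeout(0) → N0(coor t3 [-])
[11] timeout(0) → N0(coor t4 [-])
[12] deliver 0→2 → N2(part t2 [-])
[13] propose(0,'s') → N0(coor t5 [-])
[14] propose(0,'x') → N0(coor t6 [-])
[15] deliver 0→3 → N3(part t3 [-])
[16] deliver 3→0 → ∅
[17] deliver 0→2 → N2(part t3 [-])
[18] deliver 2→0 → ∅
[19] deliver 0→1 → N1(part t1 [-])
[20] deliver 1→0 → ∅

empty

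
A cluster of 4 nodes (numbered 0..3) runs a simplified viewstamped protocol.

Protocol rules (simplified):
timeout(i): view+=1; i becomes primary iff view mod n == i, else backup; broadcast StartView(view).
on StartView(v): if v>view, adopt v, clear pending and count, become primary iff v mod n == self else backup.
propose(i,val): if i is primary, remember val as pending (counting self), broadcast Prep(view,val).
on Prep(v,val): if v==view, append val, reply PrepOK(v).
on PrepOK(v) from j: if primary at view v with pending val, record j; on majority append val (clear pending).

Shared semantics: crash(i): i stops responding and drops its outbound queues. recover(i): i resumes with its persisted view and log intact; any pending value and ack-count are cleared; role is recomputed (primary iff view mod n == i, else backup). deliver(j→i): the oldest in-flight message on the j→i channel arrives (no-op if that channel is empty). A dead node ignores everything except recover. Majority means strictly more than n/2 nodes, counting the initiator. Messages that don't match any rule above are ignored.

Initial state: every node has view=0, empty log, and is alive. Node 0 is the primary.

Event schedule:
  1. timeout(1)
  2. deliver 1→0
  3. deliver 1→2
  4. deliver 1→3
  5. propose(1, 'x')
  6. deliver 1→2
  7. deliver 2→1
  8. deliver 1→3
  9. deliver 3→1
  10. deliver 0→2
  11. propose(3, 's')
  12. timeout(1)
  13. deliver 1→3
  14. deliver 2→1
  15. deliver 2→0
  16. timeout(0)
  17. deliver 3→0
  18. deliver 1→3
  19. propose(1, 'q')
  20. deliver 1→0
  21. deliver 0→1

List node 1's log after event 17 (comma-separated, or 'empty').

x

1. timeout(1):  <1:prim v1 ->
2. deliver 1→0:  <0:back v1 ->
3. deliver 1→2:  <2:back v1 ->
4. deliver 1→3:  <3:back v1 ->
5. propose(1,'x'):  nop
6. deliver 1→2:  <2:back v1 x>
7. deliver 2→1:  nop
8. deliver 1→3:  <3:back v1 x>
9. deliver 3→1:  <1:prim v1 x>
10. deliver 0→2:  nop
11. propose(3,'s'):  nop
12. timeout(1):  <1:back v2 x>
13. deliver 1→3:  <3:back v2 x>
14. deliver 2→1:  nop
15. deliver 2→0:  nop
16. timeout(0):  <0:back v2 ->
17. deliver 3→0:  nop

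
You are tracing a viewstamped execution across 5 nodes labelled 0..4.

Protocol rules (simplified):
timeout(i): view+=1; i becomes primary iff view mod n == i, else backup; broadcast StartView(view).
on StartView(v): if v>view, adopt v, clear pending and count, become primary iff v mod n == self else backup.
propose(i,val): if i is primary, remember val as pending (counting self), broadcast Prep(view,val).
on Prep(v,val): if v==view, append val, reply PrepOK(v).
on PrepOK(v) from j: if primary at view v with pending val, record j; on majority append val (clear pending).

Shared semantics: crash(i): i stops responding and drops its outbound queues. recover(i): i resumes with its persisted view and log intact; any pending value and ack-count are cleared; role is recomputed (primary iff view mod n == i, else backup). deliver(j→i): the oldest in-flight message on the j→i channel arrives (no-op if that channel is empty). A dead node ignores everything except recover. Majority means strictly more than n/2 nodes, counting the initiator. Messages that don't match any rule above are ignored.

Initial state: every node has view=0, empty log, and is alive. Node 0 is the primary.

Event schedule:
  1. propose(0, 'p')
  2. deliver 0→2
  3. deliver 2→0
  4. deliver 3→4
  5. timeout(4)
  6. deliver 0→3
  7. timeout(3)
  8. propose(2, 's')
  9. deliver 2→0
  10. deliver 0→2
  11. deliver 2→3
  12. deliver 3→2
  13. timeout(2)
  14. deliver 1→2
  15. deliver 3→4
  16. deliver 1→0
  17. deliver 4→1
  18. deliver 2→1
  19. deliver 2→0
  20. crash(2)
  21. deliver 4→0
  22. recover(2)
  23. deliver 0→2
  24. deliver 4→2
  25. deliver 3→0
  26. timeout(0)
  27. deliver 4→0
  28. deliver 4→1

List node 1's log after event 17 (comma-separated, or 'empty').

empty

1. propose(0,'p'):  nop
2. deliver 0→2:  <2:back v0 p>
3. deliver 2→0:  nop
4. deliver 3→4:  nop
5. timeout(4):  <4:back v1 ->
6. deliver 0→3:  <3:back v0 p>
7. timeout(3):  <3:back v1 p>
8. propose(2,'s'):  nop
9. deliver 2→0:  nop
10. deliver 0→2:  nop
11. deliver 2→3:  nop
12. deliver 3→2:  <2:back v1 p>
13. timeout(2):  <2:prim v2 p>
14. deliver 1→2:  nop
15. deliver 3→4:  nop
16. deliver 1→0:  nop
17. deliver 4→1:  <1:prim v1 ->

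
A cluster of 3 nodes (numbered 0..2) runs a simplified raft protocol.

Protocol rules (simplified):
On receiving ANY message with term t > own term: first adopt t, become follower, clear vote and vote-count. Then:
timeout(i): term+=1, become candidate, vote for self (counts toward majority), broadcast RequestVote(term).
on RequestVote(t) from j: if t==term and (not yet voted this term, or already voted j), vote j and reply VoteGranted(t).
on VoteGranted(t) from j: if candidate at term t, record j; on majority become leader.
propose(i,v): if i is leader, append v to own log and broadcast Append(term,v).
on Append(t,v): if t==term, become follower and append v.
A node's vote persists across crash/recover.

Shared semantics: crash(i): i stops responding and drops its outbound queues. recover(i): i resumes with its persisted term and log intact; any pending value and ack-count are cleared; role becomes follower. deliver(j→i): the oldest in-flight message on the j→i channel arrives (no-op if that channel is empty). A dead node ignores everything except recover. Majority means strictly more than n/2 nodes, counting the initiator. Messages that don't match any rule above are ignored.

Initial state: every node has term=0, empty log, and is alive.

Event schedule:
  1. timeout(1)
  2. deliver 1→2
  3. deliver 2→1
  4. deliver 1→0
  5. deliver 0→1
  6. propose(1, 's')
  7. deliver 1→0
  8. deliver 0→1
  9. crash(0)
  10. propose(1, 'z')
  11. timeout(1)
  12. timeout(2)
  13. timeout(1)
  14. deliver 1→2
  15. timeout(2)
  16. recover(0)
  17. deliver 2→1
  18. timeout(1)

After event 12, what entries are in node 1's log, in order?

s,z

1. timeout(1):  <1:cand t1 ->
2. deliver 1→2:  <2:foll t1 ->
3. deliver 2→1:  <1:lead t1 ->
4. deliver 1→0:  <0:foll t1 ->
5. deliver 0→1:  nop
6. propose(1,'s'):  <1:lead t1 s>
7. deliver 1→0:  <0:foll t1 s>
8. deliver 0→1:  nop
9. crash(0):  <0:✗foll t1 s>
10. propose(1,'z'):  <1:lead t1 s,z>
11. timeout(1):  <1:cand t2 s,z>
12. timeout(2):  <2:cand t2 ->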